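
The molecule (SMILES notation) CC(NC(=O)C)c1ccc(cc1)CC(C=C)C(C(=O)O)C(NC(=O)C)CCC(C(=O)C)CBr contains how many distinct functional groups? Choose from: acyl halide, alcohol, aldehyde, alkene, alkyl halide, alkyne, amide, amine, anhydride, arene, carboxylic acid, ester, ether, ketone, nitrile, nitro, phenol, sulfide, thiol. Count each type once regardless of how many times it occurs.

Taking each segment in turn:
  CH(NHCOCH3): pendant –NHC(=O)CH3: N bonded to a carbonyl → amide (not amine).
  C6H4: para-disubstituted benzene ring → arene.
  CH(CH=CH2): pendant –CH=CH2: C=C double bond → alkene.
  CH(COOH): pendant –COOH: carbonyl C bonded to C and –OH → carboxylic acid.
  CH(NHCOCH3): pendant –NHC(=O)CH3: N bonded to a carbonyl → amide (not amine).
  CH(COCH3): pendant –COCH3: carbonyl C bonded to two carbons → ketone.
  CH2Br: halogen on an sp³ carbon → alkyl halide.
Distinct types present: alkene, alkyl halide, amide, arene, carboxylic acid, ketone.

6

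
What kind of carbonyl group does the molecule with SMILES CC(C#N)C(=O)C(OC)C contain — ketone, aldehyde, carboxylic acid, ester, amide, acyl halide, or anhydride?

ketone

The carbonyl is in the CO segment: –C(=O)– with carbon on both sides → ketone.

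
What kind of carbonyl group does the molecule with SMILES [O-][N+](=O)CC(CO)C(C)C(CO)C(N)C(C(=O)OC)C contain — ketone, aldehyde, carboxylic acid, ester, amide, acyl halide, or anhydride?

The carbonyl is in the CH(COOCH3) segment: pendant –COOCH3: carbonyl C bonded to C and –OCH3 → ester.

ester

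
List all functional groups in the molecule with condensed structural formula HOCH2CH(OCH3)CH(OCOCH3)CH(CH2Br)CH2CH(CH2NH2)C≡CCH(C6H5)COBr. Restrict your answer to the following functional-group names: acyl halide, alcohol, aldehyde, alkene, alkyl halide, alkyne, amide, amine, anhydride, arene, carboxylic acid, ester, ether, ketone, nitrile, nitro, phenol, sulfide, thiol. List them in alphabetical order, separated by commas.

acyl halide, alcohol, alkyl halide, alkyne, amine, arene, ester, ether

Working along the chain:
  HOCH2: HO– on an sp³ carbon → alcohol.
  CH(OCH3): pendant –OCH3: C–O–C with sp³ C, no adjacent C=O → ether.
  CH(OCOCH3): pendant –OC(=O)CH3: an acyloxy group → ester.
  CH(CH2Br): pendant –CH2X: halogen on sp³ carbon → alkyl halide.
  CH(CH2NH2): pendant –CH2NH2: N on sp³ C, no adjacent C=O → amine.
  C≡C: C≡C triple bond → alkyne.
  CH(C6H5): pendant –C6H5: benzene ring → arene.
  COBr: –C(=O)Br: carbonyl C bonded to C and to a halogen → acyl halide (not alkyl halide).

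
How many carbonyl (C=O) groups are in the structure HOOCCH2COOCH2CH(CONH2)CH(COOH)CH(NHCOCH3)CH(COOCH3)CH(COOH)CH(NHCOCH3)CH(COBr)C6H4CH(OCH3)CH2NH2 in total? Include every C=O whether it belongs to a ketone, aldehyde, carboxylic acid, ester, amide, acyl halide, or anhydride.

HOOC: carboxylic acid, 1 C=O (running total 1).
CH2COOCH2: ester, 1 C=O (running total 2).
CH(CONH2): amide, 1 C=O (running total 3).
CH(COOH): carboxylic acid, 1 C=O (running total 4).
CH(NHCOCH3): amide, 1 C=O (running total 5).
CH(COOCH3): ester, 1 C=O (running total 6).
CH(COOH): carboxylic acid, 1 C=O (running total 7).
CH(NHCOCH3): amide, 1 C=O (running total 8).
CH(COBr): acyl halide, 1 C=O (running total 9).

9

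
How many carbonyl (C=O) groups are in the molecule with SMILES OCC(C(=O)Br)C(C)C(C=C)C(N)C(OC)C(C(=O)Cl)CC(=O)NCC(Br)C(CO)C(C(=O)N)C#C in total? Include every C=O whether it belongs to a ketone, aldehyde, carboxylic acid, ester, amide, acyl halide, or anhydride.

CH(COBr): acyl halide, 1 C=O (running total 1).
CH(COCl): acyl halide, 1 C=O (running total 2).
CH2CONHCH2: amide, 1 C=O (running total 3).
CH(CONH2): amide, 1 C=O (running total 4).

4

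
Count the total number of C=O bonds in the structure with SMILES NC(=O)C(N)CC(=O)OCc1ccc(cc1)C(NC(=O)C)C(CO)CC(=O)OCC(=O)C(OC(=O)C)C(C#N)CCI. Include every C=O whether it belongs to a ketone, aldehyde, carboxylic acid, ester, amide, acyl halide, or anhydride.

H2NCO: amide, 1 C=O (running total 1).
CH2COOCH2: ester, 1 C=O (running total 2).
CH(NHCOCH3): amide, 1 C=O (running total 3).
CH2COOCH2: ester, 1 C=O (running total 4).
CO: ketone, 1 C=O (running total 5).
CH(OCOCH3): ester, 1 C=O (running total 6).

6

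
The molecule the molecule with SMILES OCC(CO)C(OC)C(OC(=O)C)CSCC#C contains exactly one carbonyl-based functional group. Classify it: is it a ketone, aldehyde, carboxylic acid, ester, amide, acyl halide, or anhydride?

ester

The carbonyl is in the CH(OCOCH3) segment: pendant –OC(=O)CH3: an acyloxy group → ester.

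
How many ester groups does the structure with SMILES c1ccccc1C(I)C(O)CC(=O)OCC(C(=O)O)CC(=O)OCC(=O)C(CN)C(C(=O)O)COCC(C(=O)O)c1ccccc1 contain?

Reading the structure from left to right:
  C6H5: C6H5– phenyl ring → arene.
  CH(I): halogen on an sp³ carbon → alkyl halide.
  CH(OH): –OH on an sp³ carbon → alcohol (secondary).
  CH2COOCH2: –C(=O)–O–C with C on the carbonyl side → ester.
  CH(COOH): pendant –COOH: carbonyl C bonded to C and –OH → carboxylic acid.
  CH2COOCH2: –C(=O)–O–C with C on the carbonyl side → ester.
  CO: –C(=O)– with carbon on both sides → ketone.
  CH(CH2NH2): pendant –CH2NH2: N on sp³ C, no adjacent C=O → amine.
  CH(COOH): pendant –COOH: carbonyl C bonded to C and –OH → carboxylic acid.
  CH2OCH2: C–O–C with sp³ carbons on both sides and no adjacent C=O → ether.
  CH(COOH): pendant –COOH: carbonyl C bonded to C and –OH → carboxylic acid.
  C6H5: –C6H5 phenyl ring → arene.
Ester appears at: CH2COOCH2, CH2COOCH2 → 2.

2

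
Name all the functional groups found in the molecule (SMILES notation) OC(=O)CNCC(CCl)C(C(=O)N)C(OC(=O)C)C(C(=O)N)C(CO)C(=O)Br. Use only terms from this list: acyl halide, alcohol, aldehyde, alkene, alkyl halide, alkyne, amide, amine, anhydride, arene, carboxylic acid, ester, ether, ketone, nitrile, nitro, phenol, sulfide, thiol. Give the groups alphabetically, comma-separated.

acyl halide, alcohol, alkyl halide, amide, amine, carboxylic acid, ester

–COOH: carbonyl C bonded to –OH and C → carboxylic acid (the –OH is not a separate alcohol).
C–N–C with sp³ carbons and no adjacent C=O → amine (secondary).
pendant –CH2X: halogen on sp³ carbon → alkyl halide.
pendant –CONH2: carbonyl C bonded to C and N → amide.
pendant –OC(=O)CH3: an acyloxy group → ester.
pendant –CONH2: carbonyl C bonded to C and N → amide.
pendant –CH2OH on an sp³ backbone C → alcohol.
–C(=O)Br: carbonyl C bonded to C and to a halogen → acyl halide (not alkyl halide).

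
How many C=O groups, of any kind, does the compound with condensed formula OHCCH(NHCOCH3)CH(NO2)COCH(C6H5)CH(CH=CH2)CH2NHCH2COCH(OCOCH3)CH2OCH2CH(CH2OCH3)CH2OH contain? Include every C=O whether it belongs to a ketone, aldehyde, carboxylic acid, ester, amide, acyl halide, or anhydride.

5

OHC: aldehyde, 1 C=O (running total 1).
CH(NHCOCH3): amide, 1 C=O (running total 2).
CO: ketone, 1 C=O (running total 3).
CO: ketone, 1 C=O (running total 4).
CH(OCOCH3): ester, 1 C=O (running total 5).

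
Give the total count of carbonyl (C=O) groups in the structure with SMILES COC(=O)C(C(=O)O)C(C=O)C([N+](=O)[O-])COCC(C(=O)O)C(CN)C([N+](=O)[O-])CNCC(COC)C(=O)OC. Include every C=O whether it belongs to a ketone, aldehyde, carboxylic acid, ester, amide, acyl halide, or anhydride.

5

CH3OOC: ester, 1 C=O (running total 1).
CH(COOH): carboxylic acid, 1 C=O (running total 2).
CH(CHO): aldehyde, 1 C=O (running total 3).
CH(COOH): carboxylic acid, 1 C=O (running total 4).
COOCH3: ester, 1 C=O (running total 5).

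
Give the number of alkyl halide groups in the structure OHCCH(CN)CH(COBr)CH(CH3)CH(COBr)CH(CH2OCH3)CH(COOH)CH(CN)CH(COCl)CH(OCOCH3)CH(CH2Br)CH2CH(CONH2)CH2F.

2

Working along the chain:
  OHC: terminal –CHO: carbonyl C bonded to H and C → aldehyde.
  CH(CN): pendant –C≡N: nitrile.
  CH(COBr): pendant –C(=O)X: carbonyl C bonded to C and halogen → acyl halide.
  CH(COBr): pendant –C(=O)X: carbonyl C bonded to C and halogen → acyl halide.
  CH(CH2OCH3): pendant –CH2OCH3: C–O–C linkage → ether.
  CH(COOH): pendant –COOH: carbonyl C bonded to C and –OH → carboxylic acid.
  CH(CN): pendant –C≡N: nitrile.
  CH(COCl): pendant –C(=O)X: carbonyl C bonded to C and halogen → acyl halide.
  CH(OCOCH3): pendant –OC(=O)CH3: an acyloxy group → ester.
  CH(CH2Br): pendant –CH2X: halogen on sp³ carbon → alkyl halide.
  CH(CONH2): pendant –CONH2: carbonyl C bonded to C and N → amide.
  CH2F: halogen on an sp³ carbon → alkyl halide.
Alkyl halide appears at: CH(CH2Br), CH2F → 2.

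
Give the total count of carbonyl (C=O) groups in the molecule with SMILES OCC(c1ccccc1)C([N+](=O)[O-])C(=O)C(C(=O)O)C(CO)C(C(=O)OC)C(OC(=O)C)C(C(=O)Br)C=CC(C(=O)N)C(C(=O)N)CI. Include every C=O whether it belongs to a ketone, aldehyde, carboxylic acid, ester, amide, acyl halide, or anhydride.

CO: ketone, 1 C=O (running total 1).
CH(COOH): carboxylic acid, 1 C=O (running total 2).
CH(COOCH3): ester, 1 C=O (running total 3).
CH(OCOCH3): ester, 1 C=O (running total 4).
CH(COBr): acyl halide, 1 C=O (running total 5).
CH(CONH2): amide, 1 C=O (running total 6).
CH(CONH2): amide, 1 C=O (running total 7).

7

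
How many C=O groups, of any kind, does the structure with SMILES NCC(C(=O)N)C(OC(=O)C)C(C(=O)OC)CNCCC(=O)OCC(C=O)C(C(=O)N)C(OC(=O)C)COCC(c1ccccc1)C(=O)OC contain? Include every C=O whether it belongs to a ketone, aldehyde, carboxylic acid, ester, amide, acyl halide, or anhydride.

CH(CONH2): amide, 1 C=O (running total 1).
CH(OCOCH3): ester, 1 C=O (running total 2).
CH(COOCH3): ester, 1 C=O (running total 3).
CH2COOCH2: ester, 1 C=O (running total 4).
CH(CHO): aldehyde, 1 C=O (running total 5).
CH(CONH2): amide, 1 C=O (running total 6).
CH(OCOCH3): ester, 1 C=O (running total 7).
COOCH3: ester, 1 C=O (running total 8).

8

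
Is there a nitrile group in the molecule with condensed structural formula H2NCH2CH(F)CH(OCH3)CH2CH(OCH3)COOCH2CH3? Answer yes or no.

no

–NH2 on an sp³ carbon with no adjacent C=O → amine.
halogen on an sp³ carbon → alkyl halide.
pendant –OCH3: C–O–C with sp³ C, no adjacent C=O → ether.
pendant –OCH3: C–O–C with sp³ C, no adjacent C=O → ether.
–C(=O)OCH2CH3: carbonyl C bonded to C and to –OEt → ester.
The groups actually present are: alkyl halide, amine, ester, ether.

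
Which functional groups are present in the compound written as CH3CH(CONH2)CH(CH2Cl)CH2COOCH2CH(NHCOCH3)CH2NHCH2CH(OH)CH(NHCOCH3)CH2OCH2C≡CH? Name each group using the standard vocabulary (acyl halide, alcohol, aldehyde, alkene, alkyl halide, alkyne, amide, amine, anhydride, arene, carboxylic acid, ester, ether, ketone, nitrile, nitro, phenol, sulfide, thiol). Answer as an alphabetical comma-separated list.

pendant –CONH2: carbonyl C bonded to C and N → amide.
pendant –CH2X: halogen on sp³ carbon → alkyl halide.
–C(=O)–O–C with C on the carbonyl side → ester.
pendant –NHC(=O)CH3: N bonded to a carbonyl → amide (not amine).
C–N–C with sp³ carbons and no adjacent C=O → amine (secondary).
–OH on an sp³ carbon → alcohol (secondary).
pendant –NHC(=O)CH3: N bonded to a carbonyl → amide (not amine).
C–O–C with sp³ carbons on both sides and no adjacent C=O → ether.
C≡C triple bond → alkyne.

alcohol, alkyl halide, alkyne, amide, amine, ester, ether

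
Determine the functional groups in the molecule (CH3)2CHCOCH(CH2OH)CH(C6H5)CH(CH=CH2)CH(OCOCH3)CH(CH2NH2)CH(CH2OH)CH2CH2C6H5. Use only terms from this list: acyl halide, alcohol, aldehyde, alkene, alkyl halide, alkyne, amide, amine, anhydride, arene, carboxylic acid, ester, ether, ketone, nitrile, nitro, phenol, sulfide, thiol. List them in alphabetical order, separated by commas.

alcohol, alkene, amine, arene, ester, ketone

–C(=O)– with carbon on both sides → ketone.
pendant –CH2OH on an sp³ backbone C → alcohol.
pendant –C6H5: benzene ring → arene.
pendant –CH=CH2: C=C double bond → alkene.
pendant –OC(=O)CH3: an acyloxy group → ester.
pendant –CH2NH2: N on sp³ C, no adjacent C=O → amine.
pendant –CH2OH on an sp³ backbone C → alcohol.
–C6H5 phenyl ring → arene.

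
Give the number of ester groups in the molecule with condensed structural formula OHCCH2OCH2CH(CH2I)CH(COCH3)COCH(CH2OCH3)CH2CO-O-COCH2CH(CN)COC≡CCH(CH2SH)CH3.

terminal –CHO: carbonyl C bonded to H and C → aldehyde.
C–O–C with sp³ carbons on both sides and no adjacent C=O → ether.
pendant –CH2X: halogen on sp³ carbon → alkyl halide.
pendant –COCH3: carbonyl C bonded to two carbons → ketone.
–C(=O)– with carbon on both sides → ketone.
pendant –CH2OCH3: C–O–C linkage → ether.
two acyl groups sharing one oxygen, –C(=O)–O–C(=O)– → anhydride.
pendant –C≡N: nitrile.
–C(=O)– with carbon on both sides → ketone.
C≡C triple bond → alkyne.
pendant –CH2SH → thiol.
No segment is a ester: CH2OCH2 is ether, not ester; CH(COCH3) is ketone, not ester; CO is ketone, not ester. → 0.

0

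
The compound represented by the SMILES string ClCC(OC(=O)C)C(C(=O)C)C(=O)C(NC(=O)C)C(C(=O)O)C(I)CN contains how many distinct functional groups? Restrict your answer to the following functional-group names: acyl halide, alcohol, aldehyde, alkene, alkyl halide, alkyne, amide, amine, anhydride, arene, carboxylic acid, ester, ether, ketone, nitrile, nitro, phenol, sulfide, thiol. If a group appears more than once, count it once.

6

Reading the structure from left to right:
  ClCH2: halogen on an sp³ carbon → alkyl halide.
  CH(OCOCH3): pendant –OC(=O)CH3: an acyloxy group → ester.
  CH(COCH3): pendant –COCH3: carbonyl C bonded to two carbons → ketone.
  CO: –C(=O)– with carbon on both sides → ketone.
  CH(NHCOCH3): pendant –NHC(=O)CH3: N bonded to a carbonyl → amide (not amine).
  CH(COOH): pendant –COOH: carbonyl C bonded to C and –OH → carboxylic acid.
  CH(I): halogen on an sp³ carbon → alkyl halide.
  CH2NH2: –NH2 on an sp³ carbon with no adjacent C=O → amine.
Distinct types present: alkyl halide, amide, amine, carboxylic acid, ester, ketone.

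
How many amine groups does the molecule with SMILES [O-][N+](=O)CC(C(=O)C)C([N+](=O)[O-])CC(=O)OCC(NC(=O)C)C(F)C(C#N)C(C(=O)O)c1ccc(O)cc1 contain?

Taking each segment in turn:
  O2NCH2: –NO2 on carbon → nitro group.
  CH(COCH3): pendant –COCH3: carbonyl C bonded to two carbons → ketone.
  CH(NO2): –NO2 on an sp³ carbon → nitro (the N=O is not a carbonyl).
  CH2COOCH2: –C(=O)–O–C with C on the carbonyl side → ester.
  CH(NHCOCH3): pendant –NHC(=O)CH3: N bonded to a carbonyl → amide (not amine).
  CH(F): halogen on an sp³ carbon → alkyl halide.
  CH(CN): pendant –C≡N: nitrile.
  CH(COOH): pendant –COOH: carbonyl C bonded to C and –OH → carboxylic acid.
  C6H4OH: –OH attached directly to an aromatic ring → phenol (not alcohol); the ring itself is an arene.
No segment is a amine: O2NCH2 is nitro, not amine; CH(NO2) is nitro, not amine; CH(NHCOCH3) is amide, not amine. → 0.

0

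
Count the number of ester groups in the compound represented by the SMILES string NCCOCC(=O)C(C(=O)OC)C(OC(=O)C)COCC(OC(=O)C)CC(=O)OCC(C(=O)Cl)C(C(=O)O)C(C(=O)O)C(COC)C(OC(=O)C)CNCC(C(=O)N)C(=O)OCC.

–NH2 on an sp³ carbon with no adjacent C=O → amine.
C–O–C with sp³ carbons on both sides and no adjacent C=O → ether.
–C(=O)– with carbon on both sides → ketone.
pendant –COOCH3: carbonyl C bonded to C and –OCH3 → ester.
pendant –OC(=O)CH3: an acyloxy group → ester.
C–O–C with sp³ carbons on both sides and no adjacent C=O → ether.
pendant –OC(=O)CH3: an acyloxy group → ester.
–C(=O)–O–C with C on the carbonyl side → ester.
pendant –C(=O)X: carbonyl C bonded to C and halogen → acyl halide.
pendant –COOH: carbonyl C bonded to C and –OH → carboxylic acid.
pendant –COOH: carbonyl C bonded to C and –OH → carboxylic acid.
pendant –CH2OCH3: C–O–C linkage → ether.
pendant –OC(=O)CH3: an acyloxy group → ester.
C–N–C with sp³ carbons and no adjacent C=O → amine (secondary).
pendant –CONH2: carbonyl C bonded to C and N → amide.
–C(=O)OCH2CH3: carbonyl C bonded to C and to –OEt → ester.
Ester appears at: CH(COOCH3), CH(OCOCH3), CH(OCOCH3), CH2COOCH2, CH(OCOCH3), COOCH2CH3 → 6.

6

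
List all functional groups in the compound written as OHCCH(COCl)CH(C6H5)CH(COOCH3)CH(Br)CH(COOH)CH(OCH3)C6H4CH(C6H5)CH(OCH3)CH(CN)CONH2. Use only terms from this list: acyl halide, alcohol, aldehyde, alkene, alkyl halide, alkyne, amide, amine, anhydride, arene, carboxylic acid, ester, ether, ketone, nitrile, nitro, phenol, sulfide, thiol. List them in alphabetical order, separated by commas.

Reading the structure from left to right:
  OHC: terminal –CHO: carbonyl C bonded to H and C → aldehyde.
  CH(COCl): pendant –C(=O)X: carbonyl C bonded to C and halogen → acyl halide.
  CH(C6H5): pendant –C6H5: benzene ring → arene.
  CH(COOCH3): pendant –COOCH3: carbonyl C bonded to C and –OCH3 → ester.
  CH(Br): halogen on an sp³ carbon → alkyl halide.
  CH(COOH): pendant –COOH: carbonyl C bonded to C and –OH → carboxylic acid.
  CH(OCH3): pendant –OCH3: C–O–C with sp³ C, no adjacent C=O → ether.
  C6H4: para-disubstituted benzene ring → arene.
  CH(C6H5): pendant –C6H5: benzene ring → arene.
  CH(OCH3): pendant –OCH3: C–O–C with sp³ C, no adjacent C=O → ether.
  CH(CN): pendant –C≡N: nitrile.
  CONH2: –C(=O)NH2: carbonyl C bonded to C and to N → amide (the N is not a separate amine).

acyl halide, aldehyde, alkyl halide, amide, arene, carboxylic acid, ester, ether, nitrile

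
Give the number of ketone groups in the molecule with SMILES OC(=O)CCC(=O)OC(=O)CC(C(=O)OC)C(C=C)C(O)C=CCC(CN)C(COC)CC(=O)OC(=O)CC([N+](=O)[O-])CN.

0

–COOH: carbonyl C bonded to –OH and C → carboxylic acid (the –OH is not a separate alcohol).
two acyl groups sharing one oxygen, –C(=O)–O–C(=O)– → anhydride.
pendant –COOCH3: carbonyl C bonded to C and –OCH3 → ester.
pendant –CH=CH2: C=C double bond → alkene.
–OH on an sp³ carbon → alcohol (secondary).
C=C double bond → alkene.
pendant –CH2NH2: N on sp³ C, no adjacent C=O → amine.
pendant –CH2OCH3: C–O–C linkage → ether.
two acyl groups sharing one oxygen, –C(=O)–O–C(=O)– → anhydride.
–NO2 on an sp³ carbon → nitro (the N=O is not a carbonyl).
–NH2 on an sp³ carbon with no adjacent C=O → amine.
No segment is a ketone: HOOC is carboxylic acid, not ketone; CH2CO-O-COCH2 is anhydride, not ketone; CH(COOCH3) is ester, not ketone. → 0.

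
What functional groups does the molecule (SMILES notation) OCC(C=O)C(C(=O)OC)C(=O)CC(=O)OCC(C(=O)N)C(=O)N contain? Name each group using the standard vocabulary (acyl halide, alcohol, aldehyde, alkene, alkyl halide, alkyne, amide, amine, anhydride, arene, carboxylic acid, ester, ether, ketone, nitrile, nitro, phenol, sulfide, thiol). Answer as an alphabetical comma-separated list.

Working along the chain:
  HOCH2: HO– on an sp³ carbon → alcohol.
  CH(CHO): pendant –CHO: carbonyl C bonded to C and H → aldehyde.
  CH(COOCH3): pendant –COOCH3: carbonyl C bonded to C and –OCH3 → ester.
  CO: –C(=O)– with carbon on both sides → ketone.
  CH2COOCH2: –C(=O)–O–C with C on the carbonyl side → ester.
  CH(CONH2): pendant –CONH2: carbonyl C bonded to C and N → amide.
  CONH2: –C(=O)NH2: carbonyl C bonded to C and to N → amide (the N is not a separate amine).

alcohol, aldehyde, amide, ester, ketone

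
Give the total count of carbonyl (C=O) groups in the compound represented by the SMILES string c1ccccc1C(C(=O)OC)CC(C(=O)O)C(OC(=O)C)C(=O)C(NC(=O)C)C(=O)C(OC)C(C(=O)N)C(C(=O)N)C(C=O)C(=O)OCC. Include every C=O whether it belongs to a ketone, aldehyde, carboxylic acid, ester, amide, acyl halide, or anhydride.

10

CH(COOCH3): ester, 1 C=O (running total 1).
CH(COOH): carboxylic acid, 1 C=O (running total 2).
CH(OCOCH3): ester, 1 C=O (running total 3).
CO: ketone, 1 C=O (running total 4).
CH(NHCOCH3): amide, 1 C=O (running total 5).
CO: ketone, 1 C=O (running total 6).
CH(CONH2): amide, 1 C=O (running total 7).
CH(CONH2): amide, 1 C=O (running total 8).
CH(CHO): aldehyde, 1 C=O (running total 9).
COOCH2CH3: ester, 1 C=O (running total 10).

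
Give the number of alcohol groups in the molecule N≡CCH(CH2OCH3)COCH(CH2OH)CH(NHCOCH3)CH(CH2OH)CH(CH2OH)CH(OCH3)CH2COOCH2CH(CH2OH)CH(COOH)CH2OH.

N≡C–: carbon triple-bonded to nitrogen → nitrile.
pendant –CH2OCH3: C–O–C linkage → ether.
–C(=O)– with carbon on both sides → ketone.
pendant –CH2OH on an sp³ backbone C → alcohol.
pendant –NHC(=O)CH3: N bonded to a carbonyl → amide (not amine).
pendant –CH2OH on an sp³ backbone C → alcohol.
pendant –CH2OH on an sp³ backbone C → alcohol.
pendant –OCH3: C–O–C with sp³ C, no adjacent C=O → ether.
–C(=O)–O–C with C on the carbonyl side → ester.
pendant –CH2OH on an sp³ backbone C → alcohol.
pendant –COOH: carbonyl C bonded to C and –OH → carboxylic acid.
–OH on an sp³ carbon → alcohol.
Alcohol appears at: CH(CH2OH), CH(CH2OH), CH(CH2OH), CH(CH2OH), CH2OH → 5.

5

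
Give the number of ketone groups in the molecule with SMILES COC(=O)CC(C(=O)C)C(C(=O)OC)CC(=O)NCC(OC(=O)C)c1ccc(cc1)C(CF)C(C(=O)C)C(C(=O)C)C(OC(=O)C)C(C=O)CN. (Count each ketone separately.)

Reading the structure from left to right:
  CH3OOC: CH3O–C(=O)–: carbonyl C bonded to C and to –OCH3 → ester (not ketone + ether).
  CH(COCH3): pendant –COCH3: carbonyl C bonded to two carbons → ketone.
  CH(COOCH3): pendant –COOCH3: carbonyl C bonded to C and –OCH3 → ester.
  CH2CONHCH2: –C(=O)–N– linkage → amide (the N is not an amine).
  CH(OCOCH3): pendant –OC(=O)CH3: an acyloxy group → ester.
  C6H4: para-disubstituted benzene ring → arene.
  CH(CH2F): pendant –CH2X: halogen on sp³ carbon → alkyl halide.
  CH(COCH3): pendant –COCH3: carbonyl C bonded to two carbons → ketone.
  CH(COCH3): pendant –COCH3: carbonyl C bonded to two carbons → ketone.
  CH(OCOCH3): pendant –OC(=O)CH3: an acyloxy group → ester.
  CH(CHO): pendant –CHO: carbonyl C bonded to C and H → aldehyde.
  CH2NH2: –NH2 on an sp³ carbon with no adjacent C=O → amine.
Ketone appears at: CH(COCH3), CH(COCH3), CH(COCH3) → 3.

3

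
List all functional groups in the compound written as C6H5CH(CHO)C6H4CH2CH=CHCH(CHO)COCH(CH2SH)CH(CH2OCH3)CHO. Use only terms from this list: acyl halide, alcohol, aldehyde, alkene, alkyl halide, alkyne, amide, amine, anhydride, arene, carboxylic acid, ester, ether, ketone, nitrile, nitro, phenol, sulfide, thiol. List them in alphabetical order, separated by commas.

Taking each segment in turn:
  C6H5: C6H5– phenyl ring → arene.
  CH(CHO): pendant –CHO: carbonyl C bonded to C and H → aldehyde.
  C6H4: para-disubstituted benzene ring → arene.
  CH=CH: C=C double bond → alkene.
  CH(CHO): pendant –CHO: carbonyl C bonded to C and H → aldehyde.
  CO: –C(=O)– with carbon on both sides → ketone.
  CH(CH2SH): pendant –CH2SH → thiol.
  CH(CH2OCH3): pendant –CH2OCH3: C–O–C linkage → ether.
  CHO: terminal –CHO: carbonyl C bonded to H and C → aldehyde.

aldehyde, alkene, arene, ether, ketone, thiol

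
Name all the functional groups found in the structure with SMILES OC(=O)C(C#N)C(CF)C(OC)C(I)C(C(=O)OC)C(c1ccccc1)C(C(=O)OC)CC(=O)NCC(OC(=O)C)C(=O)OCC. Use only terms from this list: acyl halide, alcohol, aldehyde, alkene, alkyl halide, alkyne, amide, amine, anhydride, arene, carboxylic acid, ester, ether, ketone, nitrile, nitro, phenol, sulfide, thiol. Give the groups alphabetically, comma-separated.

alkyl halide, amide, arene, carboxylic acid, ester, ether, nitrile

–COOH: carbonyl C bonded to –OH and C → carboxylic acid (the –OH is not a separate alcohol).
pendant –C≡N: nitrile.
pendant –CH2X: halogen on sp³ carbon → alkyl halide.
pendant –OCH3: C–O–C with sp³ C, no adjacent C=O → ether.
halogen on an sp³ carbon → alkyl halide.
pendant –COOCH3: carbonyl C bonded to C and –OCH3 → ester.
pendant –C6H5: benzene ring → arene.
pendant –COOCH3: carbonyl C bonded to C and –OCH3 → ester.
–C(=O)–N– linkage → amide (the N is not an amine).
pendant –OC(=O)CH3: an acyloxy group → ester.
–C(=O)OCH2CH3: carbonyl C bonded to C and to –OEt → ester.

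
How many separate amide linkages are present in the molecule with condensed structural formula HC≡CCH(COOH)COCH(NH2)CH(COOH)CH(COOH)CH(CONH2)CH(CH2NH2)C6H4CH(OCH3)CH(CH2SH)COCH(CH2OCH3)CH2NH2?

Reading the structure from left to right:
  HC≡C: C≡C triple bond → alkyne.
  CH(COOH): pendant –COOH: carbonyl C bonded to C and –OH → carboxylic acid.
  CO: –C(=O)– with carbon on both sides → ketone.
  CH(NH2): –NH2 on an sp³ carbon with no adjacent C=O → amine.
  CH(COOH): pendant –COOH: carbonyl C bonded to C and –OH → carboxylic acid.
  CH(COOH): pendant –COOH: carbonyl C bonded to C and –OH → carboxylic acid.
  CH(CONH2): pendant –CONH2: carbonyl C bonded to C and N → amide.
  CH(CH2NH2): pendant –CH2NH2: N on sp³ C, no adjacent C=O → amine.
  C6H4: para-disubstituted benzene ring → arene.
  CH(OCH3): pendant –OCH3: C–O–C with sp³ C, no adjacent C=O → ether.
  CH(CH2SH): pendant –CH2SH → thiol.
  CO: –C(=O)– with carbon on both sides → ketone.
  CH(CH2OCH3): pendant –CH2OCH3: C–O–C linkage → ether.
  CH2NH2: –NH2 on an sp³ carbon with no adjacent C=O → amine.
Amide appears at: CH(CONH2) → 1.

1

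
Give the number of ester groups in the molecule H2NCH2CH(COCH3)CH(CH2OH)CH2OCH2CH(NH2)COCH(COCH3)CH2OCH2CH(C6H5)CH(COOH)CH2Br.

0

–NH2 on an sp³ carbon with no adjacent C=O → amine.
pendant –COCH3: carbonyl C bonded to two carbons → ketone.
pendant –CH2OH on an sp³ backbone C → alcohol.
C–O–C with sp³ carbons on both sides and no adjacent C=O → ether.
–NH2 on an sp³ carbon with no adjacent C=O → amine.
–C(=O)– with carbon on both sides → ketone.
pendant –COCH3: carbonyl C bonded to two carbons → ketone.
C–O–C with sp³ carbons on both sides and no adjacent C=O → ether.
pendant –C6H5: benzene ring → arene.
pendant –COOH: carbonyl C bonded to C and –OH → carboxylic acid.
halogen on an sp³ carbon → alkyl halide.
No segment is a ester: CH(COCH3) is ketone, not ester; CH2OCH2 is ether, not ester; CO is ketone, not ester. → 0.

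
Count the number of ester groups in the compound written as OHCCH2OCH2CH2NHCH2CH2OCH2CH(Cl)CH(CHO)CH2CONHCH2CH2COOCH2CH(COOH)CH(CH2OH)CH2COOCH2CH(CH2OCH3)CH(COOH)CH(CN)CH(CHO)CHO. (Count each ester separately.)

2

Working along the chain:
  OHC: terminal –CHO: carbonyl C bonded to H and C → aldehyde.
  CH2OCH2: C–O–C with sp³ carbons on both sides and no adjacent C=O → ether.
  CH2NHCH2: C–N–C with sp³ carbons and no adjacent C=O → amine (secondary).
  CH2OCH2: C–O–C with sp³ carbons on both sides and no adjacent C=O → ether.
  CH(Cl): halogen on an sp³ carbon → alkyl halide.
  CH(CHO): pendant –CHO: carbonyl C bonded to C and H → aldehyde.
  CH2CONHCH2: –C(=O)–N– linkage → amide (the N is not an amine).
  CH2COOCH2: –C(=O)–O–C with C on the carbonyl side → ester.
  CH(COOH): pendant –COOH: carbonyl C bonded to C and –OH → carboxylic acid.
  CH(CH2OH): pendant –CH2OH on an sp³ backbone C → alcohol.
  CH2COOCH2: –C(=O)–O–C with C on the carbonyl side → ester.
  CH(CH2OCH3): pendant –CH2OCH3: C–O–C linkage → ether.
  CH(COOH): pendant –COOH: carbonyl C bonded to C and –OH → carboxylic acid.
  CH(CN): pendant –C≡N: nitrile.
  CH(CHO): pendant –CHO: carbonyl C bonded to C and H → aldehyde.
  CHO: terminal –CHO: carbonyl C bonded to H and C → aldehyde.
Ester appears at: CH2COOCH2, CH2COOCH2 → 2.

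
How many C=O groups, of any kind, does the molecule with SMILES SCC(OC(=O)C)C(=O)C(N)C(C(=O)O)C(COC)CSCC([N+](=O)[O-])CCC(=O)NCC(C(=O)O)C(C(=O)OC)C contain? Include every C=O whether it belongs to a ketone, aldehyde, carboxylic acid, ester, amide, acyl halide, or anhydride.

CH(OCOCH3): ester, 1 C=O (running total 1).
CO: ketone, 1 C=O (running total 2).
CH(COOH): carboxylic acid, 1 C=O (running total 3).
CH2CONHCH2: amide, 1 C=O (running total 4).
CH(COOH): carboxylic acid, 1 C=O (running total 5).
CH(COOCH3): ester, 1 C=O (running total 6).

6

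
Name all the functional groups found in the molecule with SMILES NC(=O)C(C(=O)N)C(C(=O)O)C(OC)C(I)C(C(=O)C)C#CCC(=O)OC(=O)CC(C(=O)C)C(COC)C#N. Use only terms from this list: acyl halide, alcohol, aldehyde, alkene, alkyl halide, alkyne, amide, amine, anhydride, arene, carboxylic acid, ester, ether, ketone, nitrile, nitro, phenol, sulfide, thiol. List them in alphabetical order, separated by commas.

Taking each segment in turn:
  H2NCO: –C(=O)NH2: carbonyl C bonded to C and to N → amide (the N is not a separate amine).
  CH(CONH2): pendant –CONH2: carbonyl C bonded to C and N → amide.
  CH(COOH): pendant –COOH: carbonyl C bonded to C and –OH → carboxylic acid.
  CH(OCH3): pendant –OCH3: C–O–C with sp³ C, no adjacent C=O → ether.
  CH(I): halogen on an sp³ carbon → alkyl halide.
  CH(COCH3): pendant –COCH3: carbonyl C bonded to two carbons → ketone.
  C≡C: C≡C triple bond → alkyne.
  CH2CO-O-COCH2: two acyl groups sharing one oxygen, –C(=O)–O–C(=O)– → anhydride.
  CH(COCH3): pendant –COCH3: carbonyl C bonded to two carbons → ketone.
  CH(CH2OCH3): pendant –CH2OCH3: C–O–C linkage → ether.
  CN: –C≡N: carbon triple-bonded to nitrogen → nitrile.

alkyl halide, alkyne, amide, anhydride, carboxylic acid, ether, ketone, nitrile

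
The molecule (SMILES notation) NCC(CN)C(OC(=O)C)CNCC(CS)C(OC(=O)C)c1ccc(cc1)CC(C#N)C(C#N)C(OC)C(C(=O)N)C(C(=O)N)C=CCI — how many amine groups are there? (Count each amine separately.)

3

–NH2 on an sp³ carbon with no adjacent C=O → amine.
pendant –CH2NH2: N on sp³ C, no adjacent C=O → amine.
pendant –OC(=O)CH3: an acyloxy group → ester.
C–N–C with sp³ carbons and no adjacent C=O → amine (secondary).
pendant –CH2SH → thiol.
pendant –OC(=O)CH3: an acyloxy group → ester.
para-disubstituted benzene ring → arene.
pendant –C≡N: nitrile.
pendant –C≡N: nitrile.
pendant –OCH3: C–O–C with sp³ C, no adjacent C=O → ether.
pendant –CONH2: carbonyl C bonded to C and N → amide.
pendant –CONH2: carbonyl C bonded to C and N → amide.
C=C double bond → alkene.
halogen on an sp³ carbon → alkyl halide.
Amine appears at: H2NCH2, CH(CH2NH2), CH2NHCH2 → 3.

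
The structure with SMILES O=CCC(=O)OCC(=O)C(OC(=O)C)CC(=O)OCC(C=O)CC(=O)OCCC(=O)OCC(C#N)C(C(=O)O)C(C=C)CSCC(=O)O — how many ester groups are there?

Taking each segment in turn:
  OHC: terminal –CHO: carbonyl C bonded to H and C → aldehyde.
  CH2COOCH2: –C(=O)–O–C with C on the carbonyl side → ester.
  CO: –C(=O)– with carbon on both sides → ketone.
  CH(OCOCH3): pendant –OC(=O)CH3: an acyloxy group → ester.
  CH2COOCH2: –C(=O)–O–C with C on the carbonyl side → ester.
  CH(CHO): pendant –CHO: carbonyl C bonded to C and H → aldehyde.
  CH2COOCH2: –C(=O)–O–C with C on the carbonyl side → ester.
  CH2COOCH2: –C(=O)–O–C with C on the carbonyl side → ester.
  CH(CN): pendant –C≡N: nitrile.
  CH(COOH): pendant –COOH: carbonyl C bonded to C and –OH → carboxylic acid.
  CH(CH=CH2): pendant –CH=CH2: C=C double bond → alkene.
  CH2SCH2: C–S–C linkage → sulfide (thioether).
  COOH: –COOH: carbonyl C bonded to –OH and C → carboxylic acid (the –OH is not a separate alcohol).
Ester appears at: CH2COOCH2, CH(OCOCH3), CH2COOCH2, CH2COOCH2, CH2COOCH2 → 5.

5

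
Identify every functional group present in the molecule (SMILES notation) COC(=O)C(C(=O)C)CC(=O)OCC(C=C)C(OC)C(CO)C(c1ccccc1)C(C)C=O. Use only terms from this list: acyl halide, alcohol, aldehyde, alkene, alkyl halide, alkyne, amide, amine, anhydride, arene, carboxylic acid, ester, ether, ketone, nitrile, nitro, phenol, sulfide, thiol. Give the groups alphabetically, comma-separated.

alcohol, aldehyde, alkene, arene, ester, ether, ketone

Taking each segment in turn:
  CH3OOC: CH3O–C(=O)–: carbonyl C bonded to C and to –OCH3 → ester (not ketone + ether).
  CH(COCH3): pendant –COCH3: carbonyl C bonded to two carbons → ketone.
  CH2COOCH2: –C(=O)–O–C with C on the carbonyl side → ester.
  CH(CH=CH2): pendant –CH=CH2: C=C double bond → alkene.
  CH(OCH3): pendant –OCH3: C–O–C with sp³ C, no adjacent C=O → ether.
  CH(CH2OH): pendant –CH2OH on an sp³ backbone C → alcohol.
  CH(C6H5): pendant –C6H5: benzene ring → arene.
  CHO: terminal –CHO: carbonyl C bonded to H and C → aldehyde.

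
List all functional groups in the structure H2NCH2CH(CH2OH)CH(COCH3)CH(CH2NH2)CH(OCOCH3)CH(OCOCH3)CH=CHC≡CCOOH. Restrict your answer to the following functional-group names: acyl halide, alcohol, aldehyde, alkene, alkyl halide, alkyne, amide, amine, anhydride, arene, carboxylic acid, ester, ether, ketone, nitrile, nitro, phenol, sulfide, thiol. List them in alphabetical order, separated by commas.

alcohol, alkene, alkyne, amine, carboxylic acid, ester, ketone

–NH2 on an sp³ carbon with no adjacent C=O → amine.
pendant –CH2OH on an sp³ backbone C → alcohol.
pendant –COCH3: carbonyl C bonded to two carbons → ketone.
pendant –CH2NH2: N on sp³ C, no adjacent C=O → amine.
pendant –OC(=O)CH3: an acyloxy group → ester.
pendant –OC(=O)CH3: an acyloxy group → ester.
C=C double bond → alkene.
C≡C triple bond → alkyne.
–COOH: carbonyl C bonded to –OH and C → carboxylic acid (the –OH is not a separate alcohol).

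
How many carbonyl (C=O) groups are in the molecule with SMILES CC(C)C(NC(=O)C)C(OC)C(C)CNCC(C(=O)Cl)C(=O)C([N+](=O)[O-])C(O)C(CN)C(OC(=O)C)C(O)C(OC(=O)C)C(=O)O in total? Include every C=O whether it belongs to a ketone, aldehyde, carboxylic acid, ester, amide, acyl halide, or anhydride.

6

CH(NHCOCH3): amide, 1 C=O (running total 1).
CH(COCl): acyl halide, 1 C=O (running total 2).
CO: ketone, 1 C=O (running total 3).
CH(OCOCH3): ester, 1 C=O (running total 4).
CH(OCOCH3): ester, 1 C=O (running total 5).
COOH: carboxylic acid, 1 C=O (running total 6).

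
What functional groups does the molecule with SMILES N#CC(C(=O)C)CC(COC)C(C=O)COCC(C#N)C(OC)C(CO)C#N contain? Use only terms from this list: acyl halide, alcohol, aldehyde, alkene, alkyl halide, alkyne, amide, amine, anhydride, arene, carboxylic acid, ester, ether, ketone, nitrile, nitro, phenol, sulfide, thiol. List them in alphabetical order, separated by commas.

Reading the structure from left to right:
  N≡C: N≡C–: carbon triple-bonded to nitrogen → nitrile.
  CH(COCH3): pendant –COCH3: carbonyl C bonded to two carbons → ketone.
  CH(CH2OCH3): pendant –CH2OCH3: C–O–C linkage → ether.
  CH(CHO): pendant –CHO: carbonyl C bonded to C and H → aldehyde.
  CH2OCH2: C–O–C with sp³ carbons on both sides and no adjacent C=O → ether.
  CH(CN): pendant –C≡N: nitrile.
  CH(OCH3): pendant –OCH3: C–O–C with sp³ C, no adjacent C=O → ether.
  CH(CH2OH): pendant –CH2OH on an sp³ backbone C → alcohol.
  CN: –C≡N: carbon triple-bonded to nitrogen → nitrile.

alcohol, aldehyde, ether, ketone, nitrile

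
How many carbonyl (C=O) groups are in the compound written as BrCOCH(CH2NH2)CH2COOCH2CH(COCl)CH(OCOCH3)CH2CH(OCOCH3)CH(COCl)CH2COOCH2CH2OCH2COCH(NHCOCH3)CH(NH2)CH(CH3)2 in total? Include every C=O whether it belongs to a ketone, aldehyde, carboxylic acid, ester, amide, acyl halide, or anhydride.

9

BrCO: acyl halide, 1 C=O (running total 1).
CH2COOCH2: ester, 1 C=O (running total 2).
CH(COCl): acyl halide, 1 C=O (running total 3).
CH(OCOCH3): ester, 1 C=O (running total 4).
CH(OCOCH3): ester, 1 C=O (running total 5).
CH(COCl): acyl halide, 1 C=O (running total 6).
CH2COOCH2: ester, 1 C=O (running total 7).
CO: ketone, 1 C=O (running total 8).
CH(NHCOCH3): amide, 1 C=O (running total 9).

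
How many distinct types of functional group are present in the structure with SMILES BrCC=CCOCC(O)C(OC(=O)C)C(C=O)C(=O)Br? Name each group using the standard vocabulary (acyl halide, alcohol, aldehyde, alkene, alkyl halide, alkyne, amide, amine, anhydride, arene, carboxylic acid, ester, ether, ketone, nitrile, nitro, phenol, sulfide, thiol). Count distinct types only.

7

halogen on an sp³ carbon → alkyl halide.
C=C double bond → alkene.
C–O–C with sp³ carbons on both sides and no adjacent C=O → ether.
–OH on an sp³ carbon → alcohol (secondary).
pendant –OC(=O)CH3: an acyloxy group → ester.
pendant –CHO: carbonyl C bonded to C and H → aldehyde.
–C(=O)Br: carbonyl C bonded to C and to a halogen → acyl halide (not alkyl halide).
Distinct types present: acyl halide, alcohol, aldehyde, alkene, alkyl halide, ester, ether.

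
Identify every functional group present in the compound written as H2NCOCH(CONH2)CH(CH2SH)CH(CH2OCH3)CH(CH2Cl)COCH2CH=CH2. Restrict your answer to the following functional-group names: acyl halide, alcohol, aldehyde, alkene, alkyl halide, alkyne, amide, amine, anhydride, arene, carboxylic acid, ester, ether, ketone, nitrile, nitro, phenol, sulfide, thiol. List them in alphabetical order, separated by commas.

Working along the chain:
  H2NCO: –C(=O)NH2: carbonyl C bonded to C and to N → amide (the N is not a separate amine).
  CH(CONH2): pendant –CONH2: carbonyl C bonded to C and N → amide.
  CH(CH2SH): pendant –CH2SH → thiol.
  CH(CH2OCH3): pendant –CH2OCH3: C–O–C linkage → ether.
  CH(CH2Cl): pendant –CH2X: halogen on sp³ carbon → alkyl halide.
  CO: –C(=O)– with carbon on both sides → ketone.
  CH=CH2: C=C double bond → alkene.

alkene, alkyl halide, amide, ether, ketone, thiol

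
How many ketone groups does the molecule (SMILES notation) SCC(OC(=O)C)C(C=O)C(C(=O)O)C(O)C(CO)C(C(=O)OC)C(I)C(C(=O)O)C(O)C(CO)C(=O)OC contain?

0

–SH on an sp³ carbon → thiol.
pendant –OC(=O)CH3: an acyloxy group → ester.
pendant –CHO: carbonyl C bonded to C and H → aldehyde.
pendant –COOH: carbonyl C bonded to C and –OH → carboxylic acid.
–OH on an sp³ carbon → alcohol (secondary).
pendant –CH2OH on an sp³ backbone C → alcohol.
pendant –COOCH3: carbonyl C bonded to C and –OCH3 → ester.
halogen on an sp³ carbon → alkyl halide.
pendant –COOH: carbonyl C bonded to C and –OH → carboxylic acid.
–OH on an sp³ carbon → alcohol (secondary).
pendant –CH2OH on an sp³ backbone C → alcohol.
–C(=O)OCH3: carbonyl C bonded to C and to –OCH3 → ester (not ketone + ether).
No segment is a ketone: CH(OCOCH3) is ester, not ketone; CH(CHO) is aldehyde, not ketone; CH(COOH) is carboxylic acid, not ketone. → 0.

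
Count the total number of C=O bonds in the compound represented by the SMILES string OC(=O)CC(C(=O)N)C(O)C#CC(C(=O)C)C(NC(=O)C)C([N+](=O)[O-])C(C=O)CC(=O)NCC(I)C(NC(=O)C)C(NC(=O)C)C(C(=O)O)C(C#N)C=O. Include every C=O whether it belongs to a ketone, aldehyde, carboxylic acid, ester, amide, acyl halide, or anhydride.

10

HOOC: carboxylic acid, 1 C=O (running total 1).
CH(CONH2): amide, 1 C=O (running total 2).
CH(COCH3): ketone, 1 C=O (running total 3).
CH(NHCOCH3): amide, 1 C=O (running total 4).
CH(CHO): aldehyde, 1 C=O (running total 5).
CH2CONHCH2: amide, 1 C=O (running total 6).
CH(NHCOCH3): amide, 1 C=O (running total 7).
CH(NHCOCH3): amide, 1 C=O (running total 8).
CH(COOH): carboxylic acid, 1 C=O (running total 9).
CHO: aldehyde, 1 C=O (running total 10).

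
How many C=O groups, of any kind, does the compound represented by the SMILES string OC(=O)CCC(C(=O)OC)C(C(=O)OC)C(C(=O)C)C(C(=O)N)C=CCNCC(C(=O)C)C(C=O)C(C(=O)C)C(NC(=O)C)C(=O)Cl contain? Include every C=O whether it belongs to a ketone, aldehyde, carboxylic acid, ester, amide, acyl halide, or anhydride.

HOOC: carboxylic acid, 1 C=O (running total 1).
CH(COOCH3): ester, 1 C=O (running total 2).
CH(COOCH3): ester, 1 C=O (running total 3).
CH(COCH3): ketone, 1 C=O (running total 4).
CH(CONH2): amide, 1 C=O (running total 5).
CH(COCH3): ketone, 1 C=O (running total 6).
CH(CHO): aldehyde, 1 C=O (running total 7).
CH(COCH3): ketone, 1 C=O (running total 8).
CH(NHCOCH3): amide, 1 C=O (running total 9).
COCl: acyl halide, 1 C=O (running total 10).

10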